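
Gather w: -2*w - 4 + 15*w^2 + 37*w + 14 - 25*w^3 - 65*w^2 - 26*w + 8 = -25*w^3 - 50*w^2 + 9*w + 18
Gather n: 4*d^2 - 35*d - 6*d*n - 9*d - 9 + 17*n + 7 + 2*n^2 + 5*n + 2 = 4*d^2 - 44*d + 2*n^2 + n*(22 - 6*d)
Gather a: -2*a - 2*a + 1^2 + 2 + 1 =4 - 4*a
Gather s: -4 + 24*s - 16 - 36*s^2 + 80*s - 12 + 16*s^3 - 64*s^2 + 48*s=16*s^3 - 100*s^2 + 152*s - 32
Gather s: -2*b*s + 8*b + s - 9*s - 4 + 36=8*b + s*(-2*b - 8) + 32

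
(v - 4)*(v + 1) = v^2 - 3*v - 4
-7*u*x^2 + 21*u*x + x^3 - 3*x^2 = x*(-7*u + x)*(x - 3)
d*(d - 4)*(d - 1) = d^3 - 5*d^2 + 4*d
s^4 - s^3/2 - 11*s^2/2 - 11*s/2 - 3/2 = (s - 3)*(s + 1/2)*(s + 1)^2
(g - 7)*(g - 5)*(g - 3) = g^3 - 15*g^2 + 71*g - 105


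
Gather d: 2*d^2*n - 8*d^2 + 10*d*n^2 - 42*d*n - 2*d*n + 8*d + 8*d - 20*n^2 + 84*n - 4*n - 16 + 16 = d^2*(2*n - 8) + d*(10*n^2 - 44*n + 16) - 20*n^2 + 80*n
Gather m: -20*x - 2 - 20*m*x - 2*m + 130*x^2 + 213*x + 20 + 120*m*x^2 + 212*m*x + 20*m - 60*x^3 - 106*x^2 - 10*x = m*(120*x^2 + 192*x + 18) - 60*x^3 + 24*x^2 + 183*x + 18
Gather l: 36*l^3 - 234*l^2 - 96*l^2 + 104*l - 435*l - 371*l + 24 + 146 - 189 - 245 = 36*l^3 - 330*l^2 - 702*l - 264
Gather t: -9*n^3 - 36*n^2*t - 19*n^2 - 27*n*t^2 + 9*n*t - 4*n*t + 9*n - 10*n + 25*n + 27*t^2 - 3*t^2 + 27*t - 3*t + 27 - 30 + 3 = -9*n^3 - 19*n^2 + 24*n + t^2*(24 - 27*n) + t*(-36*n^2 + 5*n + 24)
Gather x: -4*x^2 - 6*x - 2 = -4*x^2 - 6*x - 2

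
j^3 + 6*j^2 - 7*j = j*(j - 1)*(j + 7)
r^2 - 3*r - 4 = (r - 4)*(r + 1)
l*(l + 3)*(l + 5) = l^3 + 8*l^2 + 15*l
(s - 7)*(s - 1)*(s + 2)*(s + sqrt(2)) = s^4 - 6*s^3 + sqrt(2)*s^3 - 9*s^2 - 6*sqrt(2)*s^2 - 9*sqrt(2)*s + 14*s + 14*sqrt(2)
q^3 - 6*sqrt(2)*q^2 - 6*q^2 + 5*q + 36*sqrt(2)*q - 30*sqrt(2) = (q - 5)*(q - 1)*(q - 6*sqrt(2))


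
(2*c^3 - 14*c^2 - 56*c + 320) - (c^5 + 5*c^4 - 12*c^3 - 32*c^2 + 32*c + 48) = -c^5 - 5*c^4 + 14*c^3 + 18*c^2 - 88*c + 272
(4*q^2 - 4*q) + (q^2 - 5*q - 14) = 5*q^2 - 9*q - 14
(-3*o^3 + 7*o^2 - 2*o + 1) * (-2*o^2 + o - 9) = 6*o^5 - 17*o^4 + 38*o^3 - 67*o^2 + 19*o - 9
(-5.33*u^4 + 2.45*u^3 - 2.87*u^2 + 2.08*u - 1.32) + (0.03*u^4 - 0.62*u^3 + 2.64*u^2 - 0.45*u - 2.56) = -5.3*u^4 + 1.83*u^3 - 0.23*u^2 + 1.63*u - 3.88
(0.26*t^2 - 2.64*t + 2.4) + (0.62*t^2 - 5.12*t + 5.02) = 0.88*t^2 - 7.76*t + 7.42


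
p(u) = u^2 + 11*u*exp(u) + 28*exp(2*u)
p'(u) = 11*u*exp(u) + 2*u + 56*exp(2*u) + 11*exp(u)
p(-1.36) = -0.15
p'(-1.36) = -0.05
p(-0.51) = 6.99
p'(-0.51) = 22.41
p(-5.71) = 32.40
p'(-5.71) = -11.59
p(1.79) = 1125.60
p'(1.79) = 2196.31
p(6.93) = 29351823.02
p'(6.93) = 58636866.56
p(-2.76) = 5.81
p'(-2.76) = -6.52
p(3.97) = 80935.69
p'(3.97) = 160116.79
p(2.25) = 2760.36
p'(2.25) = 5384.65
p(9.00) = 1839281422.15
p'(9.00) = 3677849628.92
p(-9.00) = 80.99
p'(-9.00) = -18.01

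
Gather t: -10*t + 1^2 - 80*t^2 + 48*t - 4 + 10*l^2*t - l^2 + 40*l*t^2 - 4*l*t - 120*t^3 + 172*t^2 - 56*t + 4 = -l^2 - 120*t^3 + t^2*(40*l + 92) + t*(10*l^2 - 4*l - 18) + 1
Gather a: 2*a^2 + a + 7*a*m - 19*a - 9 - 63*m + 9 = 2*a^2 + a*(7*m - 18) - 63*m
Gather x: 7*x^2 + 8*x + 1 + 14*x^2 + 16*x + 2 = 21*x^2 + 24*x + 3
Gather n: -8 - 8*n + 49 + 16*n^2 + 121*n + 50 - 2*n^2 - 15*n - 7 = 14*n^2 + 98*n + 84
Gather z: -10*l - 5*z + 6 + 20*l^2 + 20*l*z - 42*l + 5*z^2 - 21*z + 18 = 20*l^2 - 52*l + 5*z^2 + z*(20*l - 26) + 24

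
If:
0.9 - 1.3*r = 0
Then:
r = 0.69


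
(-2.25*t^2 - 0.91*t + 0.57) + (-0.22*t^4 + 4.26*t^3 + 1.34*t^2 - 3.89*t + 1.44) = -0.22*t^4 + 4.26*t^3 - 0.91*t^2 - 4.8*t + 2.01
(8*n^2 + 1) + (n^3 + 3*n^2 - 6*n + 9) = n^3 + 11*n^2 - 6*n + 10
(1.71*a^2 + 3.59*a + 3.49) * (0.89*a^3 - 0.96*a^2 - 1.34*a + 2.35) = 1.5219*a^5 + 1.5535*a^4 - 2.6317*a^3 - 4.1425*a^2 + 3.7599*a + 8.2015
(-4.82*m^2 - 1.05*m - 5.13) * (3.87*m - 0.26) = -18.6534*m^3 - 2.8103*m^2 - 19.5801*m + 1.3338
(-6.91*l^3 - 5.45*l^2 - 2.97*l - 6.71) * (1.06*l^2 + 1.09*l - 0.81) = -7.3246*l^5 - 13.3089*l^4 - 3.4916*l^3 - 5.9354*l^2 - 4.9082*l + 5.4351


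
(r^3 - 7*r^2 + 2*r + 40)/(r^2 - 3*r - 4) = (r^2 - 3*r - 10)/(r + 1)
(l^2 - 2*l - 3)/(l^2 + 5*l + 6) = (l^2 - 2*l - 3)/(l^2 + 5*l + 6)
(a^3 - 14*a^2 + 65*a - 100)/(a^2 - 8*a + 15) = (a^2 - 9*a + 20)/(a - 3)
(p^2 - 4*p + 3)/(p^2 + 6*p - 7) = (p - 3)/(p + 7)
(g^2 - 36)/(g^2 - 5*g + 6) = (g^2 - 36)/(g^2 - 5*g + 6)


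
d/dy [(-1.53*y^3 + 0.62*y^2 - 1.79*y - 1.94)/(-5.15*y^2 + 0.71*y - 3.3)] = (7.8795*y^4 - 2.1726*y^3 + 6.3687*y^2 - 24.074*y + 7.2844)/(26.5225*y^4 - 7.313*y^3 + 34.4941*y^2 - 4.686*y + 10.89)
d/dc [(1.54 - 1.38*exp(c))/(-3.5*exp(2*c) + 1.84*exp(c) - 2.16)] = (-4.83*exp(2*c) + 10.78*exp(c) + 0.1472)*exp(c)/(12.25*exp(4*c) - 12.88*exp(3*c) + 18.5056*exp(2*c) - 7.9488*exp(c) + 4.6656)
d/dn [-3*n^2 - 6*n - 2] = -6*n - 6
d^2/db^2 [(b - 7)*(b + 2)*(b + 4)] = 6*b - 2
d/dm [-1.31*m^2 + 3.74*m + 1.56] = 3.74 - 2.62*m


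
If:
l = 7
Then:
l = 7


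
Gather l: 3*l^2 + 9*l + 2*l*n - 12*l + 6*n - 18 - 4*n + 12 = 3*l^2 + l*(2*n - 3) + 2*n - 6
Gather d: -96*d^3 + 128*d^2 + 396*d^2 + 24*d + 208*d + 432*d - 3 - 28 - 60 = -96*d^3 + 524*d^2 + 664*d - 91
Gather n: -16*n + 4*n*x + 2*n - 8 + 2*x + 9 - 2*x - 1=n*(4*x - 14)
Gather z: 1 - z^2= 1 - z^2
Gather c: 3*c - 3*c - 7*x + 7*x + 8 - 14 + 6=0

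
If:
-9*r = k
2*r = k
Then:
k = 0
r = 0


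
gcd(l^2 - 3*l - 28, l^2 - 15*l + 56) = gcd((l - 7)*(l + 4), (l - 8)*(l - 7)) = l - 7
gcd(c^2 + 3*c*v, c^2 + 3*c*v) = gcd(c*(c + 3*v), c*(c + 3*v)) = c^2 + 3*c*v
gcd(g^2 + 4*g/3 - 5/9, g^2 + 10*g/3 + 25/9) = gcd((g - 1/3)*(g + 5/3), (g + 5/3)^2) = g + 5/3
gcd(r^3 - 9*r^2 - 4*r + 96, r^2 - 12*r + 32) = r^2 - 12*r + 32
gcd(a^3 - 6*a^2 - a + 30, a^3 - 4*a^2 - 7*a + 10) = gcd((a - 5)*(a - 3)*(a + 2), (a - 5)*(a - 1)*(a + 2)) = a^2 - 3*a - 10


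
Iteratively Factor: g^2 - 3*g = (g)*(g - 3)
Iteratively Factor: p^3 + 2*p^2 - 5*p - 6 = (p - 2)*(p^2 + 4*p + 3) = (p - 2)*(p + 3)*(p + 1)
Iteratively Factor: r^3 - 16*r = (r)*(r^2 - 16) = r*(r - 4)*(r + 4)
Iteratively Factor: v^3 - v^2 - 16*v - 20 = (v - 5)*(v^2 + 4*v + 4) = (v - 5)*(v + 2)*(v + 2)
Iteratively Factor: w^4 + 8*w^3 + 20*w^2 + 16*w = (w + 2)*(w^3 + 6*w^2 + 8*w) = (w + 2)^2*(w^2 + 4*w) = w*(w + 2)^2*(w + 4)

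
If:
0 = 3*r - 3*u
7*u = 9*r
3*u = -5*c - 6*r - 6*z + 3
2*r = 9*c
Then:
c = 0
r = 0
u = 0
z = 1/2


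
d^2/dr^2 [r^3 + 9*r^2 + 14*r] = 6*r + 18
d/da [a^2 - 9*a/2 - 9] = 2*a - 9/2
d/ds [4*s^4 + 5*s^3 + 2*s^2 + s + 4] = 16*s^3 + 15*s^2 + 4*s + 1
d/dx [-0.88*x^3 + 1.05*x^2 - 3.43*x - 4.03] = -2.64*x^2 + 2.1*x - 3.43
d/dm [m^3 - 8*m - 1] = 3*m^2 - 8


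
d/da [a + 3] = 1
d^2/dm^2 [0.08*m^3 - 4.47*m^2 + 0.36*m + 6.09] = 0.48*m - 8.94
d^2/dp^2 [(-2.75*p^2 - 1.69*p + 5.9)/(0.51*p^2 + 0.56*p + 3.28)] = (-8.88178419700125e-16*p^4 + 0.691662000000001*p^3 + 36.80874*p^2 + 27.072432*p - 69.001376)/(0.132651*p^6 + 0.436968*p^5 + 3.039192*p^4 + 5.796224*p^3 + 19.546176*p^2 + 18.074112*p + 35.287552)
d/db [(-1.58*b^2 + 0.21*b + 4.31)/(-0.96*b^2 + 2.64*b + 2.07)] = (-3.9696*b^2 + 1.734*b - 10.9437)/(0.9216*b^4 - 5.0688*b^3 + 2.9952*b^2 + 10.9296*b + 4.2849)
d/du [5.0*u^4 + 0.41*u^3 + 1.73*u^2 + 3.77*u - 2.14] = 20.0*u^3 + 1.23*u^2 + 3.46*u + 3.77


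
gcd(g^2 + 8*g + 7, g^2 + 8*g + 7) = g^2 + 8*g + 7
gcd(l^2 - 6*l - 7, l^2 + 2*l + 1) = l + 1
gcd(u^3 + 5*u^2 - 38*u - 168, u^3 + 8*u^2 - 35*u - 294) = u^2 + u - 42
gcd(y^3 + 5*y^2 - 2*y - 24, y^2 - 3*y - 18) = y + 3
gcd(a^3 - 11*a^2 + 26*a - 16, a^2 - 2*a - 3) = 1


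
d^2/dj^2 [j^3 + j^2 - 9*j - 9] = 6*j + 2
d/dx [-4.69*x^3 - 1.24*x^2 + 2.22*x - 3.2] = -14.07*x^2 - 2.48*x + 2.22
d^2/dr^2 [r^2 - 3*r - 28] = 2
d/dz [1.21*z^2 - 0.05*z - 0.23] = 2.42*z - 0.05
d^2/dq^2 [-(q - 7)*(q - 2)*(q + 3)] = 12 - 6*q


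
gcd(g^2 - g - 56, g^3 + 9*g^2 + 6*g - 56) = g + 7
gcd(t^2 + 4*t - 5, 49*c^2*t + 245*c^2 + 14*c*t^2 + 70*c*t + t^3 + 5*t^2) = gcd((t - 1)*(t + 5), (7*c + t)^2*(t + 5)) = t + 5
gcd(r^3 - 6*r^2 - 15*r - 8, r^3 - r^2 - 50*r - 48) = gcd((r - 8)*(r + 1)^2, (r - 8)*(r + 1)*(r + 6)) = r^2 - 7*r - 8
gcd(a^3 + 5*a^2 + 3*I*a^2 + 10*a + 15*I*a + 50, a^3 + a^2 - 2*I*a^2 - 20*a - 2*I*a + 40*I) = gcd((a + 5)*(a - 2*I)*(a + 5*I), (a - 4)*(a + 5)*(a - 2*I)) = a^2 + a*(5 - 2*I) - 10*I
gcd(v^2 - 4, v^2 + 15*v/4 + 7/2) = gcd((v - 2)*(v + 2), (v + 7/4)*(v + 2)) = v + 2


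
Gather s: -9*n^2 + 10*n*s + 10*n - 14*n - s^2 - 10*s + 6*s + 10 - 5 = -9*n^2 - 4*n - s^2 + s*(10*n - 4) + 5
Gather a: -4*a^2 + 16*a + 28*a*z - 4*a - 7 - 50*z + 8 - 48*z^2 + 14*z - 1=-4*a^2 + a*(28*z + 12) - 48*z^2 - 36*z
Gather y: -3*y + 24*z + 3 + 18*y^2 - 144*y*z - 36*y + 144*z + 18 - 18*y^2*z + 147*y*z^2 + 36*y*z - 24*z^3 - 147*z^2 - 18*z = y^2*(18 - 18*z) + y*(147*z^2 - 108*z - 39) - 24*z^3 - 147*z^2 + 150*z + 21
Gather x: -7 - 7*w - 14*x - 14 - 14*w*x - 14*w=-21*w + x*(-14*w - 14) - 21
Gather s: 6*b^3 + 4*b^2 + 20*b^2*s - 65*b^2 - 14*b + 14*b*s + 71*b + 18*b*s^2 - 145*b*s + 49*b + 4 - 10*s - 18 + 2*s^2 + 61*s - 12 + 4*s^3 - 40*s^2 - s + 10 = 6*b^3 - 61*b^2 + 106*b + 4*s^3 + s^2*(18*b - 38) + s*(20*b^2 - 131*b + 50) - 16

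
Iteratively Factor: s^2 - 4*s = (s - 4)*(s)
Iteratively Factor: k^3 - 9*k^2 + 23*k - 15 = (k - 1)*(k^2 - 8*k + 15) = (k - 3)*(k - 1)*(k - 5)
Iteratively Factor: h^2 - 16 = (h + 4)*(h - 4)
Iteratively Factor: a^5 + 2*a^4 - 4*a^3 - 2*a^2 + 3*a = (a - 1)*(a^4 + 3*a^3 - a^2 - 3*a) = (a - 1)^2*(a^3 + 4*a^2 + 3*a) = a*(a - 1)^2*(a^2 + 4*a + 3) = a*(a - 1)^2*(a + 1)*(a + 3)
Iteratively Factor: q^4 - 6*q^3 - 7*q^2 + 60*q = (q)*(q^3 - 6*q^2 - 7*q + 60) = q*(q + 3)*(q^2 - 9*q + 20) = q*(q - 4)*(q + 3)*(q - 5)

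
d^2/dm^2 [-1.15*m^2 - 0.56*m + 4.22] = -2.30000000000000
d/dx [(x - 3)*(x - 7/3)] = 2*x - 16/3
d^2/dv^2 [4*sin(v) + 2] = -4*sin(v)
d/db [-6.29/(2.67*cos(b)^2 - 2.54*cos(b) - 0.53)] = (15.9766 - 33.5886*cos(b))*sin(b)/(-2.67*cos(b)^2 + 2.54*cos(b) + 0.53)^2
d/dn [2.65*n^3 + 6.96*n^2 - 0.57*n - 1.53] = 7.95*n^2 + 13.92*n - 0.57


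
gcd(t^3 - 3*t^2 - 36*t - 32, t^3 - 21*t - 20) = t^2 + 5*t + 4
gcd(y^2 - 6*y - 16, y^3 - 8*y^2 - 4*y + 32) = y^2 - 6*y - 16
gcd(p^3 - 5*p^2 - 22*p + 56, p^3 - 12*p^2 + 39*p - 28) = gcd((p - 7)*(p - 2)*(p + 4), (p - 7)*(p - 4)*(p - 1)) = p - 7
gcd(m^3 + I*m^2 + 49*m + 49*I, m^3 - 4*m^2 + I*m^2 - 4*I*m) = m + I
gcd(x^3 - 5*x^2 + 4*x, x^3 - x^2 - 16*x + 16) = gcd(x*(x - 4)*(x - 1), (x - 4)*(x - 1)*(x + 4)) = x^2 - 5*x + 4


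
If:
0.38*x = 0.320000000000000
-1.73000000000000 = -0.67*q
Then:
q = 2.58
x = 0.84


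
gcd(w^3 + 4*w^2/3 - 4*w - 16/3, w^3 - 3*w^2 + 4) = w - 2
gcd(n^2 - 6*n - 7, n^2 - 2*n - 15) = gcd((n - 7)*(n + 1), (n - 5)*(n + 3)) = 1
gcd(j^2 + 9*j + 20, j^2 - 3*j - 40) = j + 5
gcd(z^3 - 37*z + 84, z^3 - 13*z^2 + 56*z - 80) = z - 4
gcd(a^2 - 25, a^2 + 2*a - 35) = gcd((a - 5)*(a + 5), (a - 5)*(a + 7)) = a - 5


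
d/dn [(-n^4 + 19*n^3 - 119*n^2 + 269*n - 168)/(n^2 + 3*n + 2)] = 2*(-n^5 + 5*n^4 + 53*n^3 - 256*n^2 - 70*n + 521)/(n^4 + 6*n^3 + 13*n^2 + 12*n + 4)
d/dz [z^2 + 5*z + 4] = 2*z + 5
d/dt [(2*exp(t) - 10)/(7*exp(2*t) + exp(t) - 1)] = 2*(-(exp(t) - 5)*(14*exp(t) + 1) + 7*exp(2*t) + exp(t) - 1)*exp(t)/(7*exp(2*t) + exp(t) - 1)^2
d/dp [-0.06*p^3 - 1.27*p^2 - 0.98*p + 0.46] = -0.18*p^2 - 2.54*p - 0.98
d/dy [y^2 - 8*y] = 2*y - 8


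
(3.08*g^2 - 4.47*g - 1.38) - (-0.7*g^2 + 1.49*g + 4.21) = 3.78*g^2 - 5.96*g - 5.59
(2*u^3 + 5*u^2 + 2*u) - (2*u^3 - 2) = 5*u^2 + 2*u + 2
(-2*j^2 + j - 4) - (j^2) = -3*j^2 + j - 4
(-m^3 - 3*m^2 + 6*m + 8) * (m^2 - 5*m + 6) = -m^5 + 2*m^4 + 15*m^3 - 40*m^2 - 4*m + 48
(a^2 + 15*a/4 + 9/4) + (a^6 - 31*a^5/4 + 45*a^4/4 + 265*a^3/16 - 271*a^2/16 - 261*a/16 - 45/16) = a^6 - 31*a^5/4 + 45*a^4/4 + 265*a^3/16 - 255*a^2/16 - 201*a/16 - 9/16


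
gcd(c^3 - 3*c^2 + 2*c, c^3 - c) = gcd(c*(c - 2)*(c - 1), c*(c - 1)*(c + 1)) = c^2 - c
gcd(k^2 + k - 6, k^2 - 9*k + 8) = 1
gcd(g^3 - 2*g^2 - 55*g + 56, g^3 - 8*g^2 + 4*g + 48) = 1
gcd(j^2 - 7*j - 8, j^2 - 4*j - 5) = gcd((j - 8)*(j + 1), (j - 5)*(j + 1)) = j + 1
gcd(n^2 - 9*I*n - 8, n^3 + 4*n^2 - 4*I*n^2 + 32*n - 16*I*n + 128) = n - 8*I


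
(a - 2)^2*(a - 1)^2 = a^4 - 6*a^3 + 13*a^2 - 12*a + 4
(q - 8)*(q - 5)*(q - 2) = q^3 - 15*q^2 + 66*q - 80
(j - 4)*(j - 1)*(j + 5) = j^3 - 21*j + 20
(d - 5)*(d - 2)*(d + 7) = d^3 - 39*d + 70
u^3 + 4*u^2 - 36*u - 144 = (u - 6)*(u + 4)*(u + 6)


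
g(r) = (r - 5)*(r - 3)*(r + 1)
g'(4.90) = 10.43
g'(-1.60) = 37.08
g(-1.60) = -18.22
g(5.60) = 10.30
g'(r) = (r - 5)*(r - 3) + (r - 5)*(r + 1) + (r - 3)*(r + 1)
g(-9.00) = -1344.00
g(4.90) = -1.12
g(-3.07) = -101.40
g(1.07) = 15.70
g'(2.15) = -9.23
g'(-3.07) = 78.25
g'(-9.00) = 376.00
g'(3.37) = -6.11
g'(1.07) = -4.55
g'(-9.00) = 376.00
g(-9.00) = -1344.00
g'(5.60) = 22.68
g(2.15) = 7.63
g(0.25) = 16.33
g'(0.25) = 3.69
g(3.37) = -2.64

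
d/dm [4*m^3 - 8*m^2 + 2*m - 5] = 12*m^2 - 16*m + 2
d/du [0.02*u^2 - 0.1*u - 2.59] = 0.04*u - 0.1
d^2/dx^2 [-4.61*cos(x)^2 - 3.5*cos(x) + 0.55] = 3.5*cos(x) + 9.22*cos(2*x)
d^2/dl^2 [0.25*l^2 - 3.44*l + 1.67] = 0.500000000000000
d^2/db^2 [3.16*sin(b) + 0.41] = -3.16*sin(b)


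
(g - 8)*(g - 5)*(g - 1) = g^3 - 14*g^2 + 53*g - 40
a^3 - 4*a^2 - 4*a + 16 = (a - 4)*(a - 2)*(a + 2)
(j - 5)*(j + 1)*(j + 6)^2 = j^4 + 8*j^3 - 17*j^2 - 204*j - 180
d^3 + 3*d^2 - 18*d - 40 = (d - 4)*(d + 2)*(d + 5)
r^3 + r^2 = r^2*(r + 1)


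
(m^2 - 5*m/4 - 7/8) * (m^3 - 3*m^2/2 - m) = m^5 - 11*m^4/4 + 41*m^2/16 + 7*m/8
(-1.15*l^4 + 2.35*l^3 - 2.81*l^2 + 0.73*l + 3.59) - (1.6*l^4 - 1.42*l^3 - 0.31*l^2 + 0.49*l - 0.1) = -2.75*l^4 + 3.77*l^3 - 2.5*l^2 + 0.24*l + 3.69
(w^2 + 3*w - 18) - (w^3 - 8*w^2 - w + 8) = -w^3 + 9*w^2 + 4*w - 26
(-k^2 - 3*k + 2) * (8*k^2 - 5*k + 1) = -8*k^4 - 19*k^3 + 30*k^2 - 13*k + 2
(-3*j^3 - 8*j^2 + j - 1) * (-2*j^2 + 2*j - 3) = 6*j^5 + 10*j^4 - 9*j^3 + 28*j^2 - 5*j + 3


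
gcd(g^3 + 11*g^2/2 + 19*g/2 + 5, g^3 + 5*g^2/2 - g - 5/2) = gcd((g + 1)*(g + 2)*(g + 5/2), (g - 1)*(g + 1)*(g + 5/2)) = g^2 + 7*g/2 + 5/2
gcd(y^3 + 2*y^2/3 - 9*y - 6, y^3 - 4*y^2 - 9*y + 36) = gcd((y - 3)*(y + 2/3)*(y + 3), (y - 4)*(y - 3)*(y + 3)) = y^2 - 9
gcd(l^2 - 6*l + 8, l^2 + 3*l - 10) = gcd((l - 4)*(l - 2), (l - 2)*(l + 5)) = l - 2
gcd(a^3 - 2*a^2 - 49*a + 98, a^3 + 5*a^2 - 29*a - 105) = a + 7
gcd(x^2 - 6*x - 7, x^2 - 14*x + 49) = x - 7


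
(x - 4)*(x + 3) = x^2 - x - 12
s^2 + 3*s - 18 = (s - 3)*(s + 6)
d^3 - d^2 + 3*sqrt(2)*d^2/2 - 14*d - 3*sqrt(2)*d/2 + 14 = (d - 1)*(d - 2*sqrt(2))*(d + 7*sqrt(2)/2)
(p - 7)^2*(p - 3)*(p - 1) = p^4 - 18*p^3 + 108*p^2 - 238*p + 147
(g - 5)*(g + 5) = g^2 - 25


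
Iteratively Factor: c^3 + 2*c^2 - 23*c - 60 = (c + 4)*(c^2 - 2*c - 15) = (c + 3)*(c + 4)*(c - 5)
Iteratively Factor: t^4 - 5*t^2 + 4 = (t + 1)*(t^3 - t^2 - 4*t + 4) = (t - 2)*(t + 1)*(t^2 + t - 2) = (t - 2)*(t - 1)*(t + 1)*(t + 2)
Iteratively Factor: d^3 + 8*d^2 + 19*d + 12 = (d + 4)*(d^2 + 4*d + 3) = (d + 1)*(d + 4)*(d + 3)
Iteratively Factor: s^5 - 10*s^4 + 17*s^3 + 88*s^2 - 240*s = (s - 4)*(s^4 - 6*s^3 - 7*s^2 + 60*s) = (s - 4)^2*(s^3 - 2*s^2 - 15*s) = s*(s - 4)^2*(s^2 - 2*s - 15) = s*(s - 5)*(s - 4)^2*(s + 3)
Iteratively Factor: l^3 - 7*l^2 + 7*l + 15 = (l + 1)*(l^2 - 8*l + 15) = (l - 5)*(l + 1)*(l - 3)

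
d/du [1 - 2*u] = -2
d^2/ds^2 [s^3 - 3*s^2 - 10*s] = 6*s - 6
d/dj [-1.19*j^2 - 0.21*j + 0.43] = -2.38*j - 0.21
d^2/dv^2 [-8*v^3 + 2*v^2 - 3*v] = 4 - 48*v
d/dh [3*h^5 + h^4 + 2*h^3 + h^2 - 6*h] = 15*h^4 + 4*h^3 + 6*h^2 + 2*h - 6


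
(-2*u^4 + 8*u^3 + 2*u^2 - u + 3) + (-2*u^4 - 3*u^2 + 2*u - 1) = -4*u^4 + 8*u^3 - u^2 + u + 2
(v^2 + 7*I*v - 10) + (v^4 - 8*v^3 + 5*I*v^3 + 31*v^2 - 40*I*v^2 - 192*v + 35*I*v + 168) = v^4 - 8*v^3 + 5*I*v^3 + 32*v^2 - 40*I*v^2 - 192*v + 42*I*v + 158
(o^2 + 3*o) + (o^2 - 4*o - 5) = 2*o^2 - o - 5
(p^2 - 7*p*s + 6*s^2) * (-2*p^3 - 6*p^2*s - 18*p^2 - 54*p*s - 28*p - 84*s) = -2*p^5 + 8*p^4*s - 18*p^4 + 30*p^3*s^2 + 72*p^3*s - 28*p^3 - 36*p^2*s^3 + 270*p^2*s^2 + 112*p^2*s - 324*p*s^3 + 420*p*s^2 - 504*s^3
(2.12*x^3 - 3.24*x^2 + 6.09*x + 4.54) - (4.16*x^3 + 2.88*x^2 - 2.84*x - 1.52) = -2.04*x^3 - 6.12*x^2 + 8.93*x + 6.06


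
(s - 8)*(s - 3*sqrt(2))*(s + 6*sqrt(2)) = s^3 - 8*s^2 + 3*sqrt(2)*s^2 - 36*s - 24*sqrt(2)*s + 288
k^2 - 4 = (k - 2)*(k + 2)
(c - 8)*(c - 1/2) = c^2 - 17*c/2 + 4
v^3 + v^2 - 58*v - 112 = (v - 8)*(v + 2)*(v + 7)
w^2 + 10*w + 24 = (w + 4)*(w + 6)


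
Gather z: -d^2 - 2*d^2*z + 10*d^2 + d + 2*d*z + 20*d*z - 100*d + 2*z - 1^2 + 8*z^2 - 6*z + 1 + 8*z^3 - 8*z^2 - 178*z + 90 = 9*d^2 - 99*d + 8*z^3 + z*(-2*d^2 + 22*d - 182) + 90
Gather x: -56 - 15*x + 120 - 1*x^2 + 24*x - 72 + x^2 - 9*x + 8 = 0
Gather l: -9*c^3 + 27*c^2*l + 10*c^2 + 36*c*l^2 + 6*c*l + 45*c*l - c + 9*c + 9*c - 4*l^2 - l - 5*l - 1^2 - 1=-9*c^3 + 10*c^2 + 17*c + l^2*(36*c - 4) + l*(27*c^2 + 51*c - 6) - 2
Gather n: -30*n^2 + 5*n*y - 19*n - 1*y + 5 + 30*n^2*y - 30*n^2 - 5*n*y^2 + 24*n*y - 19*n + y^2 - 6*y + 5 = n^2*(30*y - 60) + n*(-5*y^2 + 29*y - 38) + y^2 - 7*y + 10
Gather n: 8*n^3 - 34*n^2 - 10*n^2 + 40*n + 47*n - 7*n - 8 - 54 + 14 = 8*n^3 - 44*n^2 + 80*n - 48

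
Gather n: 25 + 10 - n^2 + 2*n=-n^2 + 2*n + 35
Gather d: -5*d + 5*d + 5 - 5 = 0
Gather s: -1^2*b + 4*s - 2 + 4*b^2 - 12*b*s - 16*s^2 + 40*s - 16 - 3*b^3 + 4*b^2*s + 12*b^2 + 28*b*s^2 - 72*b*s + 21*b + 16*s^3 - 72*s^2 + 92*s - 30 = -3*b^3 + 16*b^2 + 20*b + 16*s^3 + s^2*(28*b - 88) + s*(4*b^2 - 84*b + 136) - 48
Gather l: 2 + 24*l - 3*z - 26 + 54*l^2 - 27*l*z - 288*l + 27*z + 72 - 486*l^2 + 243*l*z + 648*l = -432*l^2 + l*(216*z + 384) + 24*z + 48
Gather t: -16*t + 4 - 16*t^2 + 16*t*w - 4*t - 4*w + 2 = -16*t^2 + t*(16*w - 20) - 4*w + 6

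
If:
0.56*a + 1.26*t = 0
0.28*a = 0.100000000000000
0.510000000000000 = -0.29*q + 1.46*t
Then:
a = 0.36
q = -2.56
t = -0.16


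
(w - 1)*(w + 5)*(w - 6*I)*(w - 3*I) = w^4 + 4*w^3 - 9*I*w^3 - 23*w^2 - 36*I*w^2 - 72*w + 45*I*w + 90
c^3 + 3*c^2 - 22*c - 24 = (c - 4)*(c + 1)*(c + 6)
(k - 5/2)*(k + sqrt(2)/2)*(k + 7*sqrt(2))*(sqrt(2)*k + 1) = sqrt(2)*k^4 - 5*sqrt(2)*k^3/2 + 16*k^3 - 40*k^2 + 29*sqrt(2)*k^2/2 - 145*sqrt(2)*k/4 + 7*k - 35/2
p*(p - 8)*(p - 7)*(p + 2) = p^4 - 13*p^3 + 26*p^2 + 112*p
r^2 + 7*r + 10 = (r + 2)*(r + 5)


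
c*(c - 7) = c^2 - 7*c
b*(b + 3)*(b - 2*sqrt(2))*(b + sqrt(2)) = b^4 - sqrt(2)*b^3 + 3*b^3 - 3*sqrt(2)*b^2 - 4*b^2 - 12*b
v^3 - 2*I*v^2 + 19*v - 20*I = (v - 5*I)*(v - I)*(v + 4*I)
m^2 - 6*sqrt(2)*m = m*(m - 6*sqrt(2))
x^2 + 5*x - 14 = (x - 2)*(x + 7)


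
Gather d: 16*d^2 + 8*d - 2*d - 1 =16*d^2 + 6*d - 1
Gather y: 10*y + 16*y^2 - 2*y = 16*y^2 + 8*y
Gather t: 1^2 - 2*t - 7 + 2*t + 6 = 0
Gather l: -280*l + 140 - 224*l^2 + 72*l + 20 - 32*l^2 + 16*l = -256*l^2 - 192*l + 160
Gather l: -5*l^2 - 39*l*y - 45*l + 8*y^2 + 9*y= -5*l^2 + l*(-39*y - 45) + 8*y^2 + 9*y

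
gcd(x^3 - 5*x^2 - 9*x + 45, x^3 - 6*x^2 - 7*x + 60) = x^2 - 2*x - 15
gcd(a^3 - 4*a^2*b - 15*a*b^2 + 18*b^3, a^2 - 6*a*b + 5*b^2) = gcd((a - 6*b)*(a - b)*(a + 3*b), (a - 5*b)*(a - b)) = a - b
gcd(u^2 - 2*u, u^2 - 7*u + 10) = u - 2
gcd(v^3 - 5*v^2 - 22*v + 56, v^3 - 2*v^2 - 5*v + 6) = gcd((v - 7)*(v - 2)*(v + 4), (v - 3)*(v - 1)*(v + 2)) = 1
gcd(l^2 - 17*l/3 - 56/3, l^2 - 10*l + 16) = l - 8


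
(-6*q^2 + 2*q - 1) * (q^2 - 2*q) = -6*q^4 + 14*q^3 - 5*q^2 + 2*q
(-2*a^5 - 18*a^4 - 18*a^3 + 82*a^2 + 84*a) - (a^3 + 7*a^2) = -2*a^5 - 18*a^4 - 19*a^3 + 75*a^2 + 84*a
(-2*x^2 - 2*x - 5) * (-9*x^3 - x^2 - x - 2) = 18*x^5 + 20*x^4 + 49*x^3 + 11*x^2 + 9*x + 10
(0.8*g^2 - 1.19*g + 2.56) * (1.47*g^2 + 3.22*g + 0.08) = 1.176*g^4 + 0.826700000000001*g^3 - 0.00459999999999994*g^2 + 8.148*g + 0.2048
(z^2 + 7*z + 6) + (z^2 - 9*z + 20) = 2*z^2 - 2*z + 26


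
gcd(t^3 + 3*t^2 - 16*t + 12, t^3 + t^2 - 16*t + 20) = t - 2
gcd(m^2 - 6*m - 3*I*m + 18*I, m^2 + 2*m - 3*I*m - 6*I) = m - 3*I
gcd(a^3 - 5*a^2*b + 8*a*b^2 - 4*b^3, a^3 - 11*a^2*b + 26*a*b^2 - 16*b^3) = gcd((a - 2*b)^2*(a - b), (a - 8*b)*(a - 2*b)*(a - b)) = a^2 - 3*a*b + 2*b^2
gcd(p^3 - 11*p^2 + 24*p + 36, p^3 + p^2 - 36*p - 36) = p^2 - 5*p - 6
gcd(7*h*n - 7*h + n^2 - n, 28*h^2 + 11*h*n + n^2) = 7*h + n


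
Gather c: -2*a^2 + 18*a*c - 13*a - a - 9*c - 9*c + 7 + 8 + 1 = -2*a^2 - 14*a + c*(18*a - 18) + 16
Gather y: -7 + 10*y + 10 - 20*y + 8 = 11 - 10*y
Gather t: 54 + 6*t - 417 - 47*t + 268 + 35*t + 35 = -6*t - 60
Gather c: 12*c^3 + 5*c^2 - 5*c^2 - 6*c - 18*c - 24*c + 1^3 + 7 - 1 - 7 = 12*c^3 - 48*c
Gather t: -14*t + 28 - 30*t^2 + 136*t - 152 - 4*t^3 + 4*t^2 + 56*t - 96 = -4*t^3 - 26*t^2 + 178*t - 220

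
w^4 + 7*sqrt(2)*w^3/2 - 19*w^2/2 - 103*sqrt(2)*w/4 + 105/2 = (w - 3*sqrt(2)/2)*(w - sqrt(2))*(w + 5*sqrt(2)/2)*(w + 7*sqrt(2)/2)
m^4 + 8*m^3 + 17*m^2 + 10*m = m*(m + 1)*(m + 2)*(m + 5)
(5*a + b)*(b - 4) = 5*a*b - 20*a + b^2 - 4*b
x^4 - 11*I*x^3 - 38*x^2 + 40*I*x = x*(x - 5*I)*(x - 4*I)*(x - 2*I)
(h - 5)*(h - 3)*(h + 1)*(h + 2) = h^4 - 5*h^3 - 7*h^2 + 29*h + 30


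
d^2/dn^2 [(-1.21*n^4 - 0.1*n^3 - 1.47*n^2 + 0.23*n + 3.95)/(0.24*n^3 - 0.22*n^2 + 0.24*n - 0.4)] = (-0.157639999999999*n^6 - 0.199584000000001*n^5 + 1.993152*n^4 - 3.607464*n^3 + 1.28772*n^2 + 0.8064*n - 0.6664)/(0.013824*n^9 - 0.038016*n^8 + 0.07632*n^7 - 0.1558*n^6 + 0.20304*n^5 - 0.234336*n^4 + 0.255744*n^3 - 0.17472*n^2 + 0.1152*n - 0.064)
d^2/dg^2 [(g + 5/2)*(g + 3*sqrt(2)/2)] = 2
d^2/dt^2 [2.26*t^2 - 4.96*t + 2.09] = 4.52000000000000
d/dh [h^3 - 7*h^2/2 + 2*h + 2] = 3*h^2 - 7*h + 2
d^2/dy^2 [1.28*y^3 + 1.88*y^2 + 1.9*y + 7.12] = 7.68*y + 3.76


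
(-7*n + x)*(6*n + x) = -42*n^2 - n*x + x^2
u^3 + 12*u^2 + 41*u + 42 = (u + 2)*(u + 3)*(u + 7)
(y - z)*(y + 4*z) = y^2 + 3*y*z - 4*z^2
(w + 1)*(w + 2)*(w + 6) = w^3 + 9*w^2 + 20*w + 12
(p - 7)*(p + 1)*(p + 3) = p^3 - 3*p^2 - 25*p - 21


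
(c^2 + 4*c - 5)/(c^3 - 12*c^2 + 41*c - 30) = (c + 5)/(c^2 - 11*c + 30)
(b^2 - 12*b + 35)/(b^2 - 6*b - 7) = (b - 5)/(b + 1)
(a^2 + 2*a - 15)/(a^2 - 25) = (a - 3)/(a - 5)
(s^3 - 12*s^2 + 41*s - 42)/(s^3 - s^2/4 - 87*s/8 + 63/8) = 8*(s^2 - 9*s + 14)/(8*s^2 + 22*s - 21)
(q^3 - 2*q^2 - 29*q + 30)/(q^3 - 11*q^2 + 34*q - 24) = (q + 5)/(q - 4)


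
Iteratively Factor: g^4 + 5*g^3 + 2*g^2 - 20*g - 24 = (g + 2)*(g^3 + 3*g^2 - 4*g - 12) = (g + 2)*(g + 3)*(g^2 - 4) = (g + 2)^2*(g + 3)*(g - 2)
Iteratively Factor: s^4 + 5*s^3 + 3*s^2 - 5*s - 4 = (s + 1)*(s^3 + 4*s^2 - s - 4) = (s - 1)*(s + 1)*(s^2 + 5*s + 4) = (s - 1)*(s + 1)^2*(s + 4)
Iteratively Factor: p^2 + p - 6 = (p + 3)*(p - 2)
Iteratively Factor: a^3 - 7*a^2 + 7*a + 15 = (a - 3)*(a^2 - 4*a - 5) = (a - 3)*(a + 1)*(a - 5)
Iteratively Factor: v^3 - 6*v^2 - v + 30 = (v + 2)*(v^2 - 8*v + 15) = (v - 3)*(v + 2)*(v - 5)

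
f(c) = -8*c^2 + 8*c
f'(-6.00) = 104.00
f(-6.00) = -336.00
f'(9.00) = -136.00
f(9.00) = -576.00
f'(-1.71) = 35.36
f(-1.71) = -37.07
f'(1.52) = -16.32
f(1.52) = -6.32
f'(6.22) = -91.52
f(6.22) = -259.75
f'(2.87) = -37.92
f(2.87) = -42.94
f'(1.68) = -18.88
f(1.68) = -9.14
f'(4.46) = -63.36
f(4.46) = -123.45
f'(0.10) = 6.40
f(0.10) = 0.72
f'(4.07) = -57.12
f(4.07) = -99.96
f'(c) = 8 - 16*c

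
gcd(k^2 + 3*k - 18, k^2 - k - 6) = k - 3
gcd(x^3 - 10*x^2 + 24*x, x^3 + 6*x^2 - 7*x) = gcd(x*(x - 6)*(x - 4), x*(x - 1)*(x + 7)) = x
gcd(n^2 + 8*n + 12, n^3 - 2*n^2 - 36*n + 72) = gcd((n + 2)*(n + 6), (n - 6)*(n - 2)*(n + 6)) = n + 6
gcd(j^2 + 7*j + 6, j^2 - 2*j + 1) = 1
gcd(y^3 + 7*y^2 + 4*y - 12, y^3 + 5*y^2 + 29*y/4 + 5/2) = y + 2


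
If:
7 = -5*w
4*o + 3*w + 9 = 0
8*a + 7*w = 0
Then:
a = 49/40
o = -6/5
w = -7/5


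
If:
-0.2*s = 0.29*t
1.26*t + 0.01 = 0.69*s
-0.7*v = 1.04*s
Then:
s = 0.01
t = -0.00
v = -0.01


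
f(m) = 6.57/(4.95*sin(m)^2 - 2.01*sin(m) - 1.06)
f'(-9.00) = -98.27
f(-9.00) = 10.79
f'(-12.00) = -35.98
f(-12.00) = -9.21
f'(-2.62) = -28.87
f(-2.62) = 5.61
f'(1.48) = -1.37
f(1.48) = 3.56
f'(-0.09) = 26.93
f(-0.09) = -7.83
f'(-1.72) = -0.35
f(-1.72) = 1.14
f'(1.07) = -21.67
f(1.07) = 6.66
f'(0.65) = -96.94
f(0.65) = -14.18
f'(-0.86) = 3.73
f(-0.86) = 1.99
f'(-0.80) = 4.86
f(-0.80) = 2.24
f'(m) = 6.57*(-9.9*sin(m)*cos(m) + 2.01*cos(m))/(4.95*sin(m)^2 - 2.01*sin(m) - 1.06)^2 = (13.2057 - 65.043*sin(m))*cos(m)/(-4.95*sin(m)^2 + 2.01*sin(m) + 1.06)^2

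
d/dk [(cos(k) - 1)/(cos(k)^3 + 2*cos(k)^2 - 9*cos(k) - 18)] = (-5*cos(k) - cos(2*k) + cos(3*k) + 53)*sin(k)/(2*(cos(k)^3 + 2*cos(k)^2 - 9*cos(k) - 18)^2)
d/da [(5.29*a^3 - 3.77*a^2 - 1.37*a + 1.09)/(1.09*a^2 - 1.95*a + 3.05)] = (5.7661*a^4 - 20.631*a^3 + 57.2483*a^2 - 25.3732*a - 2.053)/(1.1881*a^4 - 4.251*a^3 + 10.4515*a^2 - 11.895*a + 9.3025)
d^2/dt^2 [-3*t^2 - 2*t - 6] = -6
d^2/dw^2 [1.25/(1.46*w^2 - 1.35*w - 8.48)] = (5.329*w^2 - 4.9275*w - 1.25*(2.92*w - 1.35)*(5.84*w - 2.7) - 30.952)/(-1.46*w^2 + 1.35*w + 8.48)^3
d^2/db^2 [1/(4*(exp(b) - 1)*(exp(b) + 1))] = (exp(2*b) + 1)*exp(2*b)/(exp(6*b) - 3*exp(4*b) + 3*exp(2*b) - 1)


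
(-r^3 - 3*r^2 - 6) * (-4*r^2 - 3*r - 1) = 4*r^5 + 15*r^4 + 10*r^3 + 27*r^2 + 18*r + 6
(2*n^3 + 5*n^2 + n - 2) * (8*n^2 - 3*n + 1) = 16*n^5 + 34*n^4 - 5*n^3 - 14*n^2 + 7*n - 2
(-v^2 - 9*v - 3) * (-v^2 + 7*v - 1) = v^4 + 2*v^3 - 59*v^2 - 12*v + 3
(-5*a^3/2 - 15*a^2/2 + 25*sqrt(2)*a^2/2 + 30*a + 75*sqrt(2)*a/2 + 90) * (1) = -5*a^3/2 - 15*a^2/2 + 25*sqrt(2)*a^2/2 + 30*a + 75*sqrt(2)*a/2 + 90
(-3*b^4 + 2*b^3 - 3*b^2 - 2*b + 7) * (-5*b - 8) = 15*b^5 + 14*b^4 - b^3 + 34*b^2 - 19*b - 56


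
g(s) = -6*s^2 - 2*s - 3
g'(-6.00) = 70.00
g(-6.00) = -207.00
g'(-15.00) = 178.00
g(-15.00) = -1323.00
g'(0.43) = -7.16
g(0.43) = -4.97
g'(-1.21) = 12.52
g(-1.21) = -9.36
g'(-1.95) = 21.40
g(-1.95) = -21.92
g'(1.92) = -25.04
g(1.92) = -28.96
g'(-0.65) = 5.80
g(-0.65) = -4.24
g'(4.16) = -51.92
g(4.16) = -115.15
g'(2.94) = -37.28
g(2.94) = -60.74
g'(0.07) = -2.84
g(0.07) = -3.17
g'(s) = -12*s - 2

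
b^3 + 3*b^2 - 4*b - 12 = (b - 2)*(b + 2)*(b + 3)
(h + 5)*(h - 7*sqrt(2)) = h^2 - 7*sqrt(2)*h + 5*h - 35*sqrt(2)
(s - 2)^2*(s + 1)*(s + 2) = s^4 - s^3 - 6*s^2 + 4*s + 8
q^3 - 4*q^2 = q^2*(q - 4)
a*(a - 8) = a^2 - 8*a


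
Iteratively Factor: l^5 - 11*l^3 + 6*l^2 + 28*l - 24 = (l - 2)*(l^4 + 2*l^3 - 7*l^2 - 8*l + 12) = (l - 2)*(l + 3)*(l^3 - l^2 - 4*l + 4) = (l - 2)*(l + 2)*(l + 3)*(l^2 - 3*l + 2) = (l - 2)^2*(l + 2)*(l + 3)*(l - 1)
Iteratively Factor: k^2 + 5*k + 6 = (k + 2)*(k + 3)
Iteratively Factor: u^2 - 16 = (u + 4)*(u - 4)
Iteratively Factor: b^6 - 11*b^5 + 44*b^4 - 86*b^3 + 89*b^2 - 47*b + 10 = (b - 2)*(b^5 - 9*b^4 + 26*b^3 - 34*b^2 + 21*b - 5) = (b - 2)*(b - 1)*(b^4 - 8*b^3 + 18*b^2 - 16*b + 5) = (b - 2)*(b - 1)^2*(b^3 - 7*b^2 + 11*b - 5) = (b - 2)*(b - 1)^3*(b^2 - 6*b + 5) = (b - 2)*(b - 1)^4*(b - 5)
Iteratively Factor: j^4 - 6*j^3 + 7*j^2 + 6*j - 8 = (j - 2)*(j^3 - 4*j^2 - j + 4) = (j - 2)*(j + 1)*(j^2 - 5*j + 4) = (j - 2)*(j - 1)*(j + 1)*(j - 4)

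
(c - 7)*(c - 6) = c^2 - 13*c + 42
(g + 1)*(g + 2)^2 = g^3 + 5*g^2 + 8*g + 4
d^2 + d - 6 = (d - 2)*(d + 3)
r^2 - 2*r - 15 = (r - 5)*(r + 3)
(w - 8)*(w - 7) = w^2 - 15*w + 56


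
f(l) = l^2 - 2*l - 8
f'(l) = 2*l - 2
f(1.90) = -8.19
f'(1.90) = 1.80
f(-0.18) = -7.61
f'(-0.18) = -2.36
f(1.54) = -8.71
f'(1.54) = 1.08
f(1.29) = -8.92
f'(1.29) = 0.58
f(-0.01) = -7.98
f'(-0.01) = -2.02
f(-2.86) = 5.90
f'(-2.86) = -7.72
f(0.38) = -8.62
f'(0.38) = -1.24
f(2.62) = -6.38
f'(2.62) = 3.24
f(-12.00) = 160.00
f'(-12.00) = -26.00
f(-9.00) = 91.00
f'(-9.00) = -20.00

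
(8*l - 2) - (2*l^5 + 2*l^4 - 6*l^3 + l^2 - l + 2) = -2*l^5 - 2*l^4 + 6*l^3 - l^2 + 9*l - 4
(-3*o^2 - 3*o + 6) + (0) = -3*o^2 - 3*o + 6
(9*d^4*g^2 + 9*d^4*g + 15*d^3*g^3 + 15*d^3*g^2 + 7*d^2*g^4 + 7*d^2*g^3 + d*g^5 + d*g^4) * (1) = 9*d^4*g^2 + 9*d^4*g + 15*d^3*g^3 + 15*d^3*g^2 + 7*d^2*g^4 + 7*d^2*g^3 + d*g^5 + d*g^4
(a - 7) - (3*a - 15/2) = 1/2 - 2*a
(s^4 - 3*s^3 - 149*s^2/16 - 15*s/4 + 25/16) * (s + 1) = s^5 - 2*s^4 - 197*s^3/16 - 209*s^2/16 - 35*s/16 + 25/16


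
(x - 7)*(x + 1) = x^2 - 6*x - 7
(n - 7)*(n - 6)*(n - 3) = n^3 - 16*n^2 + 81*n - 126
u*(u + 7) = u^2 + 7*u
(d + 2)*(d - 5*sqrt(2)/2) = d^2 - 5*sqrt(2)*d/2 + 2*d - 5*sqrt(2)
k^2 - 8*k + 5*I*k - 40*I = (k - 8)*(k + 5*I)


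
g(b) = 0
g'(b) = 0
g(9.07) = 0.00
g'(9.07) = 0.00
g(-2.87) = 0.00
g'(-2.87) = 0.00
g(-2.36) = 0.00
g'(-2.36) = 0.00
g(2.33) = 0.00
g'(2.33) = 0.00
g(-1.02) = 0.00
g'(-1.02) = 0.00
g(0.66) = 0.00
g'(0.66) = 0.00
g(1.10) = 0.00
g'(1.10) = 0.00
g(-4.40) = 0.00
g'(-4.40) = 0.00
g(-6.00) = 0.00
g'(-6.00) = 0.00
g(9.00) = 0.00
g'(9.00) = 0.00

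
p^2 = p^2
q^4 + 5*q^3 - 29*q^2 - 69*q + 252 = (q - 3)^2*(q + 4)*(q + 7)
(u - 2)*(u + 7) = u^2 + 5*u - 14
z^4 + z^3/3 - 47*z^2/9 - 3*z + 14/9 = (z - 7/3)*(z - 1/3)*(z + 1)*(z + 2)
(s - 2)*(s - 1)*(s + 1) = s^3 - 2*s^2 - s + 2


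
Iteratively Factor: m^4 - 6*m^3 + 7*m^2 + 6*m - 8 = (m - 2)*(m^3 - 4*m^2 - m + 4) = (m - 2)*(m - 1)*(m^2 - 3*m - 4) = (m - 4)*(m - 2)*(m - 1)*(m + 1)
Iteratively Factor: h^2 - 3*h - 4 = (h + 1)*(h - 4)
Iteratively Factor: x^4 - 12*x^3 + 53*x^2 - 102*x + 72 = (x - 3)*(x^3 - 9*x^2 + 26*x - 24) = (x - 3)^2*(x^2 - 6*x + 8) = (x - 4)*(x - 3)^2*(x - 2)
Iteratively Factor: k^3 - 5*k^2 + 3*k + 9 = (k + 1)*(k^2 - 6*k + 9) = (k - 3)*(k + 1)*(k - 3)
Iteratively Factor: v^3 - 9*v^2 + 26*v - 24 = (v - 4)*(v^2 - 5*v + 6) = (v - 4)*(v - 2)*(v - 3)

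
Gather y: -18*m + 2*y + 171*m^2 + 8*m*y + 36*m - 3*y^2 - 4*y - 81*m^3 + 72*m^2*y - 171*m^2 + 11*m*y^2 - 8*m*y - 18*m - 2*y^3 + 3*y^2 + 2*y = -81*m^3 + 72*m^2*y + 11*m*y^2 - 2*y^3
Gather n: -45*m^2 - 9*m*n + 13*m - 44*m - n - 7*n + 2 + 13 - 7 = -45*m^2 - 31*m + n*(-9*m - 8) + 8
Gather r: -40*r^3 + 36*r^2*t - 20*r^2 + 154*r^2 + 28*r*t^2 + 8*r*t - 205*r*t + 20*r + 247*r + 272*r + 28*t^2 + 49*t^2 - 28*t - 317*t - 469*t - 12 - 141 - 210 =-40*r^3 + r^2*(36*t + 134) + r*(28*t^2 - 197*t + 539) + 77*t^2 - 814*t - 363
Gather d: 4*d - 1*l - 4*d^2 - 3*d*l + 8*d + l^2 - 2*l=-4*d^2 + d*(12 - 3*l) + l^2 - 3*l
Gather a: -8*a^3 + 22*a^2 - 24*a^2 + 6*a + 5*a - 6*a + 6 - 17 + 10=-8*a^3 - 2*a^2 + 5*a - 1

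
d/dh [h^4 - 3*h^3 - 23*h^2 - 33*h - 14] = 4*h^3 - 9*h^2 - 46*h - 33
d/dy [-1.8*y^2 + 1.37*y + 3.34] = 1.37 - 3.6*y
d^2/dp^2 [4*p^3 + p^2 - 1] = 24*p + 2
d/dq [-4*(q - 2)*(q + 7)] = -8*q - 20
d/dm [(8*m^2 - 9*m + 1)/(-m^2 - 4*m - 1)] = (-41*m^2 - 14*m + 13)/(m^4 + 8*m^3 + 18*m^2 + 8*m + 1)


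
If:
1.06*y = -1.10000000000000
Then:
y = -1.04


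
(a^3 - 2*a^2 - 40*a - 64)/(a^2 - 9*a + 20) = (a^3 - 2*a^2 - 40*a - 64)/(a^2 - 9*a + 20)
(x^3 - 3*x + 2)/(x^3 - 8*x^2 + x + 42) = (x^2 - 2*x + 1)/(x^2 - 10*x + 21)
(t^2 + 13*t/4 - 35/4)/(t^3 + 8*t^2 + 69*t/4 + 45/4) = (4*t - 7)/(4*t^2 + 12*t + 9)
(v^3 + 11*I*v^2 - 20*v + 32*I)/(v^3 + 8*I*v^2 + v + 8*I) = (v + 4*I)/(v + I)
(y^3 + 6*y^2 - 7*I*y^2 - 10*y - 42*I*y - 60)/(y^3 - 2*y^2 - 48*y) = (y^2 - 7*I*y - 10)/(y*(y - 8))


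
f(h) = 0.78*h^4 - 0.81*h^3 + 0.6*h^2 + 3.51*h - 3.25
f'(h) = 3.12*h^3 - 2.43*h^2 + 1.2*h + 3.51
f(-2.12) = 15.48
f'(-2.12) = -39.68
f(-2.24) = 20.64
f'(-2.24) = -46.44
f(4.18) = 200.87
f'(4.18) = 193.94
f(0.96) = 0.62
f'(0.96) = 5.18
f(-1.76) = 4.33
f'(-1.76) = -23.14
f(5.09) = 446.90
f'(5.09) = 358.10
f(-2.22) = 19.72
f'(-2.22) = -45.27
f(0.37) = -1.90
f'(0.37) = 3.78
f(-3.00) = 76.67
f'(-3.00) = -106.20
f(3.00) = 53.99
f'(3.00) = 69.48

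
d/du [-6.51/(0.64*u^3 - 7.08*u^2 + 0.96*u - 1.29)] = (12.4992*u^2 - 92.1816*u + 6.2496)/(0.64*u^3 - 7.08*u^2 + 0.96*u - 1.29)^2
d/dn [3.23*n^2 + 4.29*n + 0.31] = 6.46*n + 4.29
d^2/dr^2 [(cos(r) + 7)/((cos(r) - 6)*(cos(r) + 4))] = (-30*(1 - cos(r)^2)^2 - cos(r)^5 - 100*cos(r)^3 - 670*cos(r)^2 - 180*cos(r) + 326)/((cos(r) - 6)^3*(cos(r) + 4)^3)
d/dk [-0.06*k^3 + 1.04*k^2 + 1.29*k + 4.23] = -0.18*k^2 + 2.08*k + 1.29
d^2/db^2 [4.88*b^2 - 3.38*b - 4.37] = 9.76000000000000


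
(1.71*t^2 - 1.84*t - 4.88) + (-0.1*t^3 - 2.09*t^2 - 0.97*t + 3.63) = -0.1*t^3 - 0.38*t^2 - 2.81*t - 1.25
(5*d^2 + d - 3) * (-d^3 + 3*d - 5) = -5*d^5 - d^4 + 18*d^3 - 22*d^2 - 14*d + 15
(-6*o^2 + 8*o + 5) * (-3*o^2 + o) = 18*o^4 - 30*o^3 - 7*o^2 + 5*o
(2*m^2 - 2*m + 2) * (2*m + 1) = 4*m^3 - 2*m^2 + 2*m + 2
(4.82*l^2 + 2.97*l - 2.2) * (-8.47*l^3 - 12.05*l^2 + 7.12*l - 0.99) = -40.8254*l^5 - 83.2369*l^4 + 17.1639*l^3 + 42.8846*l^2 - 18.6043*l + 2.178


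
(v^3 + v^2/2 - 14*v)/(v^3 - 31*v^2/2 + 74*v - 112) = v*(v + 4)/(v^2 - 12*v + 32)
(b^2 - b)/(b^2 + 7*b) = (b - 1)/(b + 7)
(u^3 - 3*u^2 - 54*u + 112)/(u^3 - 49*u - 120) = (u^2 + 5*u - 14)/(u^2 + 8*u + 15)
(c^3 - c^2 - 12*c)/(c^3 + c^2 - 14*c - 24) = c/(c + 2)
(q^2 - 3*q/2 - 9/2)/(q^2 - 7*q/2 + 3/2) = (2*q + 3)/(2*q - 1)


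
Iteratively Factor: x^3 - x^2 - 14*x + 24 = (x - 3)*(x^2 + 2*x - 8) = (x - 3)*(x + 4)*(x - 2)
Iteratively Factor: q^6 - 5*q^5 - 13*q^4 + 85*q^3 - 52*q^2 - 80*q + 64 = (q - 4)*(q^5 - q^4 - 17*q^3 + 17*q^2 + 16*q - 16) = (q - 4)^2*(q^4 + 3*q^3 - 5*q^2 - 3*q + 4) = (q - 4)^2*(q + 4)*(q^3 - q^2 - q + 1) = (q - 4)^2*(q + 1)*(q + 4)*(q^2 - 2*q + 1) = (q - 4)^2*(q - 1)*(q + 1)*(q + 4)*(q - 1)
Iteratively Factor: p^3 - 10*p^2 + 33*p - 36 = (p - 4)*(p^2 - 6*p + 9) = (p - 4)*(p - 3)*(p - 3)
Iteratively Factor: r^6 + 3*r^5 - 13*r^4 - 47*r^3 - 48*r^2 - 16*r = (r + 1)*(r^5 + 2*r^4 - 15*r^3 - 32*r^2 - 16*r) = (r + 1)^2*(r^4 + r^3 - 16*r^2 - 16*r) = r*(r + 1)^2*(r^3 + r^2 - 16*r - 16) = r*(r + 1)^3*(r^2 - 16) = r*(r + 1)^3*(r + 4)*(r - 4)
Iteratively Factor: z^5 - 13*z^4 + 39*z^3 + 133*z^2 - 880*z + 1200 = (z - 5)*(z^4 - 8*z^3 - z^2 + 128*z - 240) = (z - 5)*(z + 4)*(z^3 - 12*z^2 + 47*z - 60) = (z - 5)^2*(z + 4)*(z^2 - 7*z + 12) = (z - 5)^2*(z - 3)*(z + 4)*(z - 4)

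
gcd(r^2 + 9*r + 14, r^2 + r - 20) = 1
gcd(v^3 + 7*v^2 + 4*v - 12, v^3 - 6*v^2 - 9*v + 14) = v^2 + v - 2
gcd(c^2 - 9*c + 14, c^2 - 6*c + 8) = c - 2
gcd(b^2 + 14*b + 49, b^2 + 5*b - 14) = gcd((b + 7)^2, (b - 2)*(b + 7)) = b + 7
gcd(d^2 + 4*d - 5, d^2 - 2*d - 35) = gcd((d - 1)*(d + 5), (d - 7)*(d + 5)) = d + 5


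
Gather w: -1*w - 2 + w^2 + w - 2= w^2 - 4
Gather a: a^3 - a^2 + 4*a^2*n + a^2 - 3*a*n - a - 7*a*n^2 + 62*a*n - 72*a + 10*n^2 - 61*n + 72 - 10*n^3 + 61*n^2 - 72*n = a^3 + 4*a^2*n + a*(-7*n^2 + 59*n - 73) - 10*n^3 + 71*n^2 - 133*n + 72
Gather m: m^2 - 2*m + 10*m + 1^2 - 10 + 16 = m^2 + 8*m + 7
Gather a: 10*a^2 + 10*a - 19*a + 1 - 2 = 10*a^2 - 9*a - 1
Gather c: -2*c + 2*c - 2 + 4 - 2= 0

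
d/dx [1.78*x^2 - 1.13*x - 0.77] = 3.56*x - 1.13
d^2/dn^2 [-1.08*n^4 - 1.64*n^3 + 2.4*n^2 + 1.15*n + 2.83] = -12.96*n^2 - 9.84*n + 4.8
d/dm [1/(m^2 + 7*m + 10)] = (-2*m - 7)/(m^2 + 7*m + 10)^2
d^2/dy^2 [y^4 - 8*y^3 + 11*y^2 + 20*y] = 12*y^2 - 48*y + 22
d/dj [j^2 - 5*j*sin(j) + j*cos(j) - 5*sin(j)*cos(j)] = -j*sin(j) - 5*j*cos(j) + 2*j - 5*sin(j) + cos(j) - 5*cos(2*j)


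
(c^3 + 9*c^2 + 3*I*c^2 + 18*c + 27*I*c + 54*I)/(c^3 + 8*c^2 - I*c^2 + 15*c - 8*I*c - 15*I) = (c^2 + 3*c*(2 + I) + 18*I)/(c^2 + c*(5 - I) - 5*I)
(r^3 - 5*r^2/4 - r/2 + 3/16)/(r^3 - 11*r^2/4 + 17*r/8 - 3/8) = (r + 1/2)/(r - 1)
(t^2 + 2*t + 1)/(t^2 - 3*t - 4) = (t + 1)/(t - 4)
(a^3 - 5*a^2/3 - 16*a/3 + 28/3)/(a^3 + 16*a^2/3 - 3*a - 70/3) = (a - 2)/(a + 5)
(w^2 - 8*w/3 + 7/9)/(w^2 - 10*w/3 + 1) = (w - 7/3)/(w - 3)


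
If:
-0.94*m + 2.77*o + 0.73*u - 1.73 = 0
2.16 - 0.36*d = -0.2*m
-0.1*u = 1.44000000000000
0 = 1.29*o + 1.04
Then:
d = -2.56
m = -15.40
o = -0.81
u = -14.40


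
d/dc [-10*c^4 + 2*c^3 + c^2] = 2*c*(-20*c^2 + 3*c + 1)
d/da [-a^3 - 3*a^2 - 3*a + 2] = -3*a^2 - 6*a - 3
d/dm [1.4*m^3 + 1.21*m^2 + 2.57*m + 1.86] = 4.2*m^2 + 2.42*m + 2.57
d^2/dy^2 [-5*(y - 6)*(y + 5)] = -10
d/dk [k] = 1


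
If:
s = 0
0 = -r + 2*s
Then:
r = 0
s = 0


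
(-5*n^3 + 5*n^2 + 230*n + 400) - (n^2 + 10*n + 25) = -5*n^3 + 4*n^2 + 220*n + 375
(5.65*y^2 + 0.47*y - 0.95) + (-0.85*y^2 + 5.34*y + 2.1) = 4.8*y^2 + 5.81*y + 1.15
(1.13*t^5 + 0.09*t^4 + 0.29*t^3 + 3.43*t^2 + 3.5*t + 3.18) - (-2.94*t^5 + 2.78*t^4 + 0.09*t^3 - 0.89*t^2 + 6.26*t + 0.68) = 4.07*t^5 - 2.69*t^4 + 0.2*t^3 + 4.32*t^2 - 2.76*t + 2.5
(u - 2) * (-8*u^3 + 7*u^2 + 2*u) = -8*u^4 + 23*u^3 - 12*u^2 - 4*u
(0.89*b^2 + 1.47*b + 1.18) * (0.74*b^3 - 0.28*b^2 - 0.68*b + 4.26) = 0.6586*b^5 + 0.8386*b^4 - 0.1436*b^3 + 2.4614*b^2 + 5.4598*b + 5.0268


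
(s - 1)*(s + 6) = s^2 + 5*s - 6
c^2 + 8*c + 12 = (c + 2)*(c + 6)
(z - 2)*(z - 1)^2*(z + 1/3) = z^4 - 11*z^3/3 + 11*z^2/3 - z/3 - 2/3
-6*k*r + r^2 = r*(-6*k + r)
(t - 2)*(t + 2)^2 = t^3 + 2*t^2 - 4*t - 8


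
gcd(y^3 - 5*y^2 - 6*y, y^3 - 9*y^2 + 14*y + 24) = y^2 - 5*y - 6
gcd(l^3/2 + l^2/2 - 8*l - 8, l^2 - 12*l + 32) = l - 4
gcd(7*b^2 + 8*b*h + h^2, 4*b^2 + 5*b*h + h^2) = b + h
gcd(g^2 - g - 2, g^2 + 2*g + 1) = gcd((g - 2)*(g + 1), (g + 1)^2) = g + 1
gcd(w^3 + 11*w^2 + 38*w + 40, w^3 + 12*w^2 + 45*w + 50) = w^2 + 7*w + 10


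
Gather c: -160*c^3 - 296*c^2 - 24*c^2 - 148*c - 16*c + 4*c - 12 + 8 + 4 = -160*c^3 - 320*c^2 - 160*c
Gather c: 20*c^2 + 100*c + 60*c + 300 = 20*c^2 + 160*c + 300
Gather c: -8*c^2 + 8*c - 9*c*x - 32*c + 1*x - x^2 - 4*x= -8*c^2 + c*(-9*x - 24) - x^2 - 3*x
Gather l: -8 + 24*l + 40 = 24*l + 32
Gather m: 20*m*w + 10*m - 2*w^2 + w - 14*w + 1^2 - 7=m*(20*w + 10) - 2*w^2 - 13*w - 6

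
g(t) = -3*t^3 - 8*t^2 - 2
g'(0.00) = 0.00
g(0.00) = -2.00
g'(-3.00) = -33.00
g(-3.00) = 7.00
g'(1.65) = -50.90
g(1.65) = -37.26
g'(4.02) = -209.76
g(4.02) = -326.18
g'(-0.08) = 1.22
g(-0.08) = -2.05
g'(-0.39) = 4.87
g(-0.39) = -3.04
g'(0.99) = -24.66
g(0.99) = -12.75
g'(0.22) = -3.96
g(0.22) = -2.42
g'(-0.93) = 7.10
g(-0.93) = -6.51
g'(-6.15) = -242.00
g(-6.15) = 393.25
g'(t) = -9*t^2 - 16*t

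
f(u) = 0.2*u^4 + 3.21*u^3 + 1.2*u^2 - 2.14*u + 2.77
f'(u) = 0.8*u^3 + 9.63*u^2 + 2.4*u - 2.14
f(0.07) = 2.63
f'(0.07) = -1.92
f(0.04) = 2.69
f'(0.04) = -2.03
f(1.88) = 26.82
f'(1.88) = 41.72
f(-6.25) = -415.50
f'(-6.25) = 163.72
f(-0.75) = 3.76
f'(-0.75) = 1.14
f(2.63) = 73.41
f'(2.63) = 85.33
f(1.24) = 8.55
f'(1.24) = 17.17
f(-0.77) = 3.73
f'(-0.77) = 1.36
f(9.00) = 3733.00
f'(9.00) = 1382.69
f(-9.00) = -908.66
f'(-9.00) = 173.09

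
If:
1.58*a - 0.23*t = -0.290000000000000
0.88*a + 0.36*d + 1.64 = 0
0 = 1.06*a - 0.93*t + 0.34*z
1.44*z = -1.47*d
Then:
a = 0.09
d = -4.78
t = 1.89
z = 4.88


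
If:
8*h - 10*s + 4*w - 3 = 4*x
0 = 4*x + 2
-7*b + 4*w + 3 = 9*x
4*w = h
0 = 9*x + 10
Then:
No Solution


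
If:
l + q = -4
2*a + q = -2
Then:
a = -q/2 - 1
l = -q - 4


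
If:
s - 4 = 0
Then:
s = 4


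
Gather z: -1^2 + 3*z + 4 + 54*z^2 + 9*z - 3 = 54*z^2 + 12*z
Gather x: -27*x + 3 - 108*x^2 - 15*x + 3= -108*x^2 - 42*x + 6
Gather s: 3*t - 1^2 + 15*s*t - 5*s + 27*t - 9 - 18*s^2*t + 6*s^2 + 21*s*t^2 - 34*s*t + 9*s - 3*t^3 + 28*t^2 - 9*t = s^2*(6 - 18*t) + s*(21*t^2 - 19*t + 4) - 3*t^3 + 28*t^2 + 21*t - 10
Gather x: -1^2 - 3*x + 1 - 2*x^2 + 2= -2*x^2 - 3*x + 2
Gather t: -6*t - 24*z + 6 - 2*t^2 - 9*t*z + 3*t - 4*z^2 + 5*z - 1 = -2*t^2 + t*(-9*z - 3) - 4*z^2 - 19*z + 5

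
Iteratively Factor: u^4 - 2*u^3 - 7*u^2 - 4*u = (u - 4)*(u^3 + 2*u^2 + u) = u*(u - 4)*(u^2 + 2*u + 1) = u*(u - 4)*(u + 1)*(u + 1)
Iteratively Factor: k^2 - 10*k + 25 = (k - 5)*(k - 5)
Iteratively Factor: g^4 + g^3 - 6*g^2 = (g + 3)*(g^3 - 2*g^2) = g*(g + 3)*(g^2 - 2*g) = g*(g - 2)*(g + 3)*(g)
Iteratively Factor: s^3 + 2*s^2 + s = (s)*(s^2 + 2*s + 1) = s*(s + 1)*(s + 1)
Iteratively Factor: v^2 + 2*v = (v + 2)*(v)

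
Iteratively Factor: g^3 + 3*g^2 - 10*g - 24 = (g - 3)*(g^2 + 6*g + 8) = (g - 3)*(g + 2)*(g + 4)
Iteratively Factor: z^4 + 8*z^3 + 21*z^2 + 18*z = (z)*(z^3 + 8*z^2 + 21*z + 18) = z*(z + 2)*(z^2 + 6*z + 9) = z*(z + 2)*(z + 3)*(z + 3)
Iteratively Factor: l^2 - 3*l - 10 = (l - 5)*(l + 2)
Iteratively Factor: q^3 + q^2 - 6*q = (q + 3)*(q^2 - 2*q) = q*(q + 3)*(q - 2)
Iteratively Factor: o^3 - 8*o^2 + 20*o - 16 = (o - 2)*(o^2 - 6*o + 8) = (o - 4)*(o - 2)*(o - 2)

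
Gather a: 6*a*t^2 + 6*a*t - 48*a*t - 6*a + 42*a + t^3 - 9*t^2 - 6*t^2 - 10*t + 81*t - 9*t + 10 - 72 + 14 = a*(6*t^2 - 42*t + 36) + t^3 - 15*t^2 + 62*t - 48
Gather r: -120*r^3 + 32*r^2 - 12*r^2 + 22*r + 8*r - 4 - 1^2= -120*r^3 + 20*r^2 + 30*r - 5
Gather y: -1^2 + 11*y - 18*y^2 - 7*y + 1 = -18*y^2 + 4*y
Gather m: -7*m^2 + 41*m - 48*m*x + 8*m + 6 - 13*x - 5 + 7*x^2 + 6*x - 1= -7*m^2 + m*(49 - 48*x) + 7*x^2 - 7*x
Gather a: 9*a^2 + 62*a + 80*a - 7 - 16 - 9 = 9*a^2 + 142*a - 32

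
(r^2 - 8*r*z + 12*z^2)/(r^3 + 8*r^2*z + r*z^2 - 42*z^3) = (r - 6*z)/(r^2 + 10*r*z + 21*z^2)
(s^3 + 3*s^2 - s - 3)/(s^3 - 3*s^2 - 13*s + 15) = (s + 1)/(s - 5)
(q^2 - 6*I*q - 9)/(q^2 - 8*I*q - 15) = (q - 3*I)/(q - 5*I)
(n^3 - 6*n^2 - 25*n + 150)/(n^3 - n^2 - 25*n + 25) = (n - 6)/(n - 1)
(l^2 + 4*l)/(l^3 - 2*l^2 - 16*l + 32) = l/(l^2 - 6*l + 8)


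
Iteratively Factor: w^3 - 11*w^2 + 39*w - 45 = (w - 5)*(w^2 - 6*w + 9) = (w - 5)*(w - 3)*(w - 3)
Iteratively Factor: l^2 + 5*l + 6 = (l + 3)*(l + 2)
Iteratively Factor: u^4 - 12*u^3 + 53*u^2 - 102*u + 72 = (u - 2)*(u^3 - 10*u^2 + 33*u - 36) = (u - 4)*(u - 2)*(u^2 - 6*u + 9) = (u - 4)*(u - 3)*(u - 2)*(u - 3)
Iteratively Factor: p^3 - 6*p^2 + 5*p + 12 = (p - 4)*(p^2 - 2*p - 3) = (p - 4)*(p + 1)*(p - 3)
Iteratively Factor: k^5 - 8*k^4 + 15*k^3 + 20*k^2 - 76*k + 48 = (k - 4)*(k^4 - 4*k^3 - k^2 + 16*k - 12) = (k - 4)*(k - 1)*(k^3 - 3*k^2 - 4*k + 12) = (k - 4)*(k - 3)*(k - 1)*(k^2 - 4) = (k - 4)*(k - 3)*(k - 1)*(k + 2)*(k - 2)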